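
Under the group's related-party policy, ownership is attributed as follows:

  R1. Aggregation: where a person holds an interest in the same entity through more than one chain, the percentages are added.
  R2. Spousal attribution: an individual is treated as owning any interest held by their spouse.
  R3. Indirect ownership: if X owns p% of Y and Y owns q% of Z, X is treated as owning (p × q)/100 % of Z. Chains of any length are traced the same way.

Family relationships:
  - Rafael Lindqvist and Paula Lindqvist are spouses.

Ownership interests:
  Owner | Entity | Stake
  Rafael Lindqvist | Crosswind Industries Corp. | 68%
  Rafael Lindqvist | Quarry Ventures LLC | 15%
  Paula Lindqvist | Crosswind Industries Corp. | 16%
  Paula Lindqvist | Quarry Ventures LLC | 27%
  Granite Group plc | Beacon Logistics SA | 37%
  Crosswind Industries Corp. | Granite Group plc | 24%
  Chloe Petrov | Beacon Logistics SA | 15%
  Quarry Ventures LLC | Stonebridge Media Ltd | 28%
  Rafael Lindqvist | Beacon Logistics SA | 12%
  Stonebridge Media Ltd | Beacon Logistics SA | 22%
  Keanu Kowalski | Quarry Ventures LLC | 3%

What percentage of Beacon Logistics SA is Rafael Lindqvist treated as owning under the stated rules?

By spousal attribution (R2), Rafael Lindqvist is treated as also owning Paula Lindqvist's interest in Crosswind Industries Corp, giving 68% + 16% = 84%.
By spousal attribution (R2), Rafael Lindqvist is treated as also owning Paula Lindqvist's interest in Quarry Ventures LLC, giving 15% + 27% = 42%.
Chain via Crosswind Industries Corp. → Granite Group plc (R3): 84% × 24% × 37% = 7.4592% of Beacon Logistics SA.
Chain via Quarry Ventures LLC → Stonebridge Media Ltd (R3): 42% × 28% × 22% = 2.5872% of Beacon Logistics SA.
Direct interest in Beacon Logistics SA: 12%.
Aggregating (R1): 7.4592% + 2.5872% + 12% = 22.0464%.

22.0464%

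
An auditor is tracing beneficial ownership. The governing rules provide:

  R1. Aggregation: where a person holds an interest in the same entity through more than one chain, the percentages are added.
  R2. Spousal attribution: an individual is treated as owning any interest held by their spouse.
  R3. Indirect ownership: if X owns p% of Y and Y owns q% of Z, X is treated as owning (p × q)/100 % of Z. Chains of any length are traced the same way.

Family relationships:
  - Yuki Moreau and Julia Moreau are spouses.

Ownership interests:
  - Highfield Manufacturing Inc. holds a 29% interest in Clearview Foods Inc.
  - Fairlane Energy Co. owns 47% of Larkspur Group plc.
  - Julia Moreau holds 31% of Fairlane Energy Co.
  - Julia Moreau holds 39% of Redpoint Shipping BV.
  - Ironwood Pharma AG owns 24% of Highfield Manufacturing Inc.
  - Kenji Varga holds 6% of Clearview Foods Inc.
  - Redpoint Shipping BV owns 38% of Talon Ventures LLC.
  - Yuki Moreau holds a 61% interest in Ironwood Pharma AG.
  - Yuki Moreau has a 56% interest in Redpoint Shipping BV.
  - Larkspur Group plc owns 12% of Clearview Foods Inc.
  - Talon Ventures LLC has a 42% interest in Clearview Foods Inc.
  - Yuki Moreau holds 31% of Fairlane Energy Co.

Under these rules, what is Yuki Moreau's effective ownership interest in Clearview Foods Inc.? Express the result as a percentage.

By spousal attribution (R2), Yuki Moreau is treated as also owning Julia Moreau's interest in Fairlane Energy Co, giving 31% + 31% = 62%.
By spousal attribution (R2), Yuki Moreau is treated as also owning Julia Moreau's interest in Redpoint Shipping BV, giving 56% + 39% = 95%.
Chain via Fairlane Energy Co. → Larkspur Group plc (R3): 62% × 47% × 12% = 3.4968% of Clearview Foods Inc.
Chain via Ironwood Pharma AG → Highfield Manufacturing Inc. (R3): 61% × 24% × 29% = 4.2456% of Clearview Foods Inc.
Chain via Redpoint Shipping BV → Talon Ventures LLC (R3): 95% × 38% × 42% = 15.162% of Clearview Foods Inc.
Aggregating (R1): 3.4968% + 4.2456% + 15.162% = 22.9044%.

22.9044%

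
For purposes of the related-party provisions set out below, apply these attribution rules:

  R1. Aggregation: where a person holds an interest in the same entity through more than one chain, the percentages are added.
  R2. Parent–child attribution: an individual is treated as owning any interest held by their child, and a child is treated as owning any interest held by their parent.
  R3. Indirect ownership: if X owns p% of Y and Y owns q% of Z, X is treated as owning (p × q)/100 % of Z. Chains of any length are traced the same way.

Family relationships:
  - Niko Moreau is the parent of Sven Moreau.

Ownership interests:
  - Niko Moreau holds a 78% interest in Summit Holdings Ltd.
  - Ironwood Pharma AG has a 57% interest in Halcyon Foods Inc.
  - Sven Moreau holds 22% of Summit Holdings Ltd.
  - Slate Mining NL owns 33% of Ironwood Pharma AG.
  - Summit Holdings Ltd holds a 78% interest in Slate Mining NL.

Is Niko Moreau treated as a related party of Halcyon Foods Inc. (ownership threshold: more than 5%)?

By parent–child attribution (R2), Niko Moreau is treated as also owning Sven Moreau's interest in Summit Holdings Ltd, giving 78% + 22% = 100%.
Chain via Summit Holdings Ltd → Slate Mining NL → Ironwood Pharma AG (R3): 100% × 78% × 33% × 57% = 14.6718% of Halcyon Foods Inc.
14.6718% exceeds the 5% threshold, so Niko is a related party to Halcyon Foods Inc.

Yes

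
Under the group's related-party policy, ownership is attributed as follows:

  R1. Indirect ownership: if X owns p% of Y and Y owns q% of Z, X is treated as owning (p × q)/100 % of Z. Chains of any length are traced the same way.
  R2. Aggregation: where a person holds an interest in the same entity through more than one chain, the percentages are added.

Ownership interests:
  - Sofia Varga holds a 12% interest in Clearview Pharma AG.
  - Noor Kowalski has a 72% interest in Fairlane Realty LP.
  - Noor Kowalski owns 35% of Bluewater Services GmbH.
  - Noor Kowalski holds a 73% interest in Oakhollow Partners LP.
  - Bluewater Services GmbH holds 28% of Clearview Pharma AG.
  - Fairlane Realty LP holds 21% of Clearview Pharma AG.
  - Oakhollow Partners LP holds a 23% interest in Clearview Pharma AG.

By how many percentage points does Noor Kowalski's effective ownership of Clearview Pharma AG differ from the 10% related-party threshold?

Chain via Bluewater Services GmbH (R1): 35% × 28% = 9.8% of Clearview Pharma AG.
Chain via Fairlane Realty LP (R1): 72% × 21% = 15.12% of Clearview Pharma AG.
Chain via Oakhollow Partners LP (R1): 73% × 23% = 16.79% of Clearview Pharma AG.
Aggregating (R2): 9.8% + 15.12% + 16.79% = 41.71%.
41.71% exceeds the 10% threshold by 31.71 percentage points.

31.71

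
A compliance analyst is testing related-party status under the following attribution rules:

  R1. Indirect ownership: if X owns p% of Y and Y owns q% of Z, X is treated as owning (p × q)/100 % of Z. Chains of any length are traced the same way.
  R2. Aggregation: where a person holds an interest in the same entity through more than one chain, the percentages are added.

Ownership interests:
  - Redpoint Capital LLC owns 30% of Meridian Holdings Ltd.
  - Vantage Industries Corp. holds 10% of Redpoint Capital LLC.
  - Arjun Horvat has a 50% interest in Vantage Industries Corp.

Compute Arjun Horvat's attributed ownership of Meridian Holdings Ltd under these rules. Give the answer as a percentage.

Chain via Vantage Industries Corp. → Redpoint Capital LLC (R1): 50% × 10% × 30% = 1.5% of Meridian Holdings Ltd.

1.5%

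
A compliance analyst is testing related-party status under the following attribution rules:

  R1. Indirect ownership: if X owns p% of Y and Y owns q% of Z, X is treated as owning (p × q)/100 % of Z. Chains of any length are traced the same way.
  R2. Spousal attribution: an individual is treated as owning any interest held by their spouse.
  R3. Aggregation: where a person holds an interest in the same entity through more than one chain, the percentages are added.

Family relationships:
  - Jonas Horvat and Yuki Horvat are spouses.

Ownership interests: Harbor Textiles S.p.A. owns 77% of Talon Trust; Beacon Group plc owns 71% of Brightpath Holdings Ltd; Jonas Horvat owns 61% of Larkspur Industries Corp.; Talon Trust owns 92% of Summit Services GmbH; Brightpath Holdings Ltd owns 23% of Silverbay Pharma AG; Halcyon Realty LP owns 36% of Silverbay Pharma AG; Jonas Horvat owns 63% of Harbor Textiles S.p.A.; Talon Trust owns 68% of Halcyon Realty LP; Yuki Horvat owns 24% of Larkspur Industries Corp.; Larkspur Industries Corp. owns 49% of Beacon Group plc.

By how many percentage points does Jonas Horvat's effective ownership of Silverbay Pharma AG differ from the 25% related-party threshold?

6.323307

By spousal attribution (R2), Jonas Horvat is treated as also owning Yuki Horvat's interest in Larkspur Industries Corp, giving 61% + 24% = 85%.
Chain via Larkspur Industries Corp. → Beacon Group plc → Brightpath Holdings Ltd (R1): 85% × 49% × 71% × 23% = 6.801445% of Silverbay Pharma AG.
Chain via Harbor Textiles S.p.A. → Talon Trust → Halcyon Realty LP (R1): 63% × 77% × 68% × 36% = 11.875248% of Silverbay Pharma AG.
Aggregating (R3): 6.801445% + 11.875248% = 18.676693%.
18.676693% falls short of the 25% threshold by 6.323307 percentage points.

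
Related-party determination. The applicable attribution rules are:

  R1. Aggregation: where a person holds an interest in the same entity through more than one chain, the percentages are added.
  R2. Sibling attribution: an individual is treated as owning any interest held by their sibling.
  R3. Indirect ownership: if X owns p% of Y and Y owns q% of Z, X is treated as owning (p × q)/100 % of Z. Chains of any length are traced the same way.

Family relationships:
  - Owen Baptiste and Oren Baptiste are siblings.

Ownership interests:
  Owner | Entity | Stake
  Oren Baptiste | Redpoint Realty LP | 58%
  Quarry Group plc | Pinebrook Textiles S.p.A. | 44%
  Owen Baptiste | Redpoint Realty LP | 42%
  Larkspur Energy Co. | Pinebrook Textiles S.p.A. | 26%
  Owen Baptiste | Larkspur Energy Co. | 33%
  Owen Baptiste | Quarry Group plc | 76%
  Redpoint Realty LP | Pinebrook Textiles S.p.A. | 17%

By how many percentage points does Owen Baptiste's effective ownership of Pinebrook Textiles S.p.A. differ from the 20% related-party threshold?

39.02

By sibling attribution (R2), Owen Baptiste is treated as also owning Oren Baptiste's interest in Redpoint Realty LP, giving 42% + 58% = 100%.
Chain via Redpoint Realty LP (R3): 100% × 17% = 17% of Pinebrook Textiles S.p.A.
Chain via Larkspur Energy Co. (R3): 33% × 26% = 8.58% of Pinebrook Textiles S.p.A.
Chain via Quarry Group plc (R3): 76% × 44% = 33.44% of Pinebrook Textiles S.p.A.
Aggregating (R1): 17% + 8.58% + 33.44% = 59.02%.
59.02% exceeds the 20% threshold by 39.02 percentage points.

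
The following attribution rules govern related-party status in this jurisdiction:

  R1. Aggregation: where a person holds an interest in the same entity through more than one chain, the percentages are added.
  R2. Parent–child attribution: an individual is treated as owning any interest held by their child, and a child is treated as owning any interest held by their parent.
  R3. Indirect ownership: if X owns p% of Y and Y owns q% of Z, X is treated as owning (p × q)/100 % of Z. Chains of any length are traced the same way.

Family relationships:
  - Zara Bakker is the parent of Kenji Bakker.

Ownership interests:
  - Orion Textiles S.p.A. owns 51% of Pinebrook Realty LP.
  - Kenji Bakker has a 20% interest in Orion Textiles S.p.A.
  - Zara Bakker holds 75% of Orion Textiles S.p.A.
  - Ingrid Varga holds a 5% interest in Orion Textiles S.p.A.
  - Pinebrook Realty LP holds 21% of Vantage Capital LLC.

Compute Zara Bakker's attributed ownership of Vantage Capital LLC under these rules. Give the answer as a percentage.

By parent–child attribution (R2), Zara Bakker is treated as also owning Kenji Bakker's interest in Orion Textiles S.p.A, giving 75% + 20% = 95%.
Chain via Orion Textiles S.p.A. → Pinebrook Realty LP (R3): 95% × 51% × 21% = 10.1745% of Vantage Capital LLC.

10.1745%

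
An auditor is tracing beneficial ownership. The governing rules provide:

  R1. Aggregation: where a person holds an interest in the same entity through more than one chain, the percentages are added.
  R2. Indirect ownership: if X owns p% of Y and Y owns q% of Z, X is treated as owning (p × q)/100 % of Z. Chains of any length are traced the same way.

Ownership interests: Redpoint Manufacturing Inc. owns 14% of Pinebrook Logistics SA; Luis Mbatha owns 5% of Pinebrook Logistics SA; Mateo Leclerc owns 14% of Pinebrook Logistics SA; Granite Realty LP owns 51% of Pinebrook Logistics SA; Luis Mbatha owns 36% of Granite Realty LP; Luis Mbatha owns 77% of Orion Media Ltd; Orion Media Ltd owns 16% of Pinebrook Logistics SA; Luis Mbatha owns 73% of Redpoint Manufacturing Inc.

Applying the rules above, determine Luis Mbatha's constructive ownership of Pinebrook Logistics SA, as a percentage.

Chain via Redpoint Manufacturing Inc. (R2): 73% × 14% = 10.22% of Pinebrook Logistics SA.
Chain via Orion Media Ltd (R2): 77% × 16% = 12.32% of Pinebrook Logistics SA.
Chain via Granite Realty LP (R2): 36% × 51% = 18.36% of Pinebrook Logistics SA.
Direct interest in Pinebrook Logistics SA: 5%.
Aggregating (R1): 10.22% + 12.32% + 18.36% + 5% = 45.9%.

45.9%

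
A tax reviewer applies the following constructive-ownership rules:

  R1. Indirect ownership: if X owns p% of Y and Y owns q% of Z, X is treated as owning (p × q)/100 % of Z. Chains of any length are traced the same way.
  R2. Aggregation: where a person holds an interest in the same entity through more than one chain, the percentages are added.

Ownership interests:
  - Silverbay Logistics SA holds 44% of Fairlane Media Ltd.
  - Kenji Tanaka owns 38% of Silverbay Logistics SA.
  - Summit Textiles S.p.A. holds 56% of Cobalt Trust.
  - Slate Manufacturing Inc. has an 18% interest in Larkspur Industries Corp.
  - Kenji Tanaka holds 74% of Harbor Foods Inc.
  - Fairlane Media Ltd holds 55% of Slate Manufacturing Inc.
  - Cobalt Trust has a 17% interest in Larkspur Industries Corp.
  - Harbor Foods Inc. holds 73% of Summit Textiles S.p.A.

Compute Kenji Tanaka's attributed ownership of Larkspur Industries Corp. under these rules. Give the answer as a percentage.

Chain via Silverbay Logistics SA → Fairlane Media Ltd → Slate Manufacturing Inc. (R1): 38% × 44% × 55% × 18% = 1.65528% of Larkspur Industries Corp.
Chain via Harbor Foods Inc. → Summit Textiles S.p.A. → Cobalt Trust (R1): 74% × 73% × 56% × 17% = 5.142704% of Larkspur Industries Corp.
Aggregating (R2): 1.65528% + 5.142704% = 6.797984%.

6.797984%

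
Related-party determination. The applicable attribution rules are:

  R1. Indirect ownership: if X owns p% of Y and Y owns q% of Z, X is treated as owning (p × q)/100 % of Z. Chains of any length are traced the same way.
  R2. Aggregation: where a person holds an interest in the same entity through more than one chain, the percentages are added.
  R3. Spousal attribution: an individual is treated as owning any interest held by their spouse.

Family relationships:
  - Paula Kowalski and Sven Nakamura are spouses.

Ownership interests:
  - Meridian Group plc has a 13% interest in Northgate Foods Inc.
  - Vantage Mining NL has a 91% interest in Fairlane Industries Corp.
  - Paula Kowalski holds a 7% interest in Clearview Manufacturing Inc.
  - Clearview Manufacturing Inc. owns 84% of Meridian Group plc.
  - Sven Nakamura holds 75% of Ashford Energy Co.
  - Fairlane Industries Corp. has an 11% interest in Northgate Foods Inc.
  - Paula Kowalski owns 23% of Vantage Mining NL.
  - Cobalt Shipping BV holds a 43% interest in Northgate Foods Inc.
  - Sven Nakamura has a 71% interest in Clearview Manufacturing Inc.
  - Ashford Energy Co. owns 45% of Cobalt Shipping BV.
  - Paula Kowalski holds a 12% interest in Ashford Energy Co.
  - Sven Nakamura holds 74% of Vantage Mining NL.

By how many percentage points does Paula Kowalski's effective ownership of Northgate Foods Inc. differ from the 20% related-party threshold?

15.0618

By spousal attribution (R3), Paula Kowalski is treated as also owning Sven Nakamura's interest in Vantage Mining NL, giving 23% + 74% = 97%.
By spousal attribution (R3), Paula Kowalski is treated as also owning Sven Nakamura's interest in Ashford Energy Co, giving 12% + 75% = 87%.
By spousal attribution (R3), Paula Kowalski is treated as also owning Sven Nakamura's interest in Clearview Manufacturing Inc, giving 7% + 71% = 78%.
Chain via Vantage Mining NL → Fairlane Industries Corp. (R1): 97% × 91% × 11% = 9.7097% of Northgate Foods Inc.
Chain via Ashford Energy Co. → Cobalt Shipping BV (R1): 87% × 45% × 43% = 16.8345% of Northgate Foods Inc.
Chain via Clearview Manufacturing Inc. → Meridian Group plc (R1): 78% × 84% × 13% = 8.5176% of Northgate Foods Inc.
Aggregating (R2): 9.7097% + 16.8345% + 8.5176% = 35.0618%.
35.0618% exceeds the 20% threshold by 15.0618 percentage points.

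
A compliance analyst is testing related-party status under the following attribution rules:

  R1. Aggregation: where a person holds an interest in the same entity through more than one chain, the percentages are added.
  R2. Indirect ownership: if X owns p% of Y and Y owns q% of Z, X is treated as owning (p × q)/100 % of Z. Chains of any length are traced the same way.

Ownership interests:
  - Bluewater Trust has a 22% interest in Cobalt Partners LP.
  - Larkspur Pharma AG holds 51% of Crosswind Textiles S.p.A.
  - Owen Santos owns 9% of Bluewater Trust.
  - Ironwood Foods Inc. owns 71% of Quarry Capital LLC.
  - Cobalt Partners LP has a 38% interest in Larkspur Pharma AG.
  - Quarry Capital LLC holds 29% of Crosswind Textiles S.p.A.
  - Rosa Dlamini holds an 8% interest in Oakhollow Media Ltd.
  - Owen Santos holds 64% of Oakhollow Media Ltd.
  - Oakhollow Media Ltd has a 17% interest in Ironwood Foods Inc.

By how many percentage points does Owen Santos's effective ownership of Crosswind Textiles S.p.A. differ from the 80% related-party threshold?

77.376084

Chain via Bluewater Trust → Cobalt Partners LP → Larkspur Pharma AG (R2): 9% × 22% × 38% × 51% = 0.383724% of Crosswind Textiles S.p.A.
Chain via Oakhollow Media Ltd → Ironwood Foods Inc. → Quarry Capital LLC (R2): 64% × 17% × 71% × 29% = 2.240192% of Crosswind Textiles S.p.A.
Aggregating (R1): 0.383724% + 2.240192% = 2.623916%.
2.623916% falls short of the 80% threshold by 77.376084 percentage points.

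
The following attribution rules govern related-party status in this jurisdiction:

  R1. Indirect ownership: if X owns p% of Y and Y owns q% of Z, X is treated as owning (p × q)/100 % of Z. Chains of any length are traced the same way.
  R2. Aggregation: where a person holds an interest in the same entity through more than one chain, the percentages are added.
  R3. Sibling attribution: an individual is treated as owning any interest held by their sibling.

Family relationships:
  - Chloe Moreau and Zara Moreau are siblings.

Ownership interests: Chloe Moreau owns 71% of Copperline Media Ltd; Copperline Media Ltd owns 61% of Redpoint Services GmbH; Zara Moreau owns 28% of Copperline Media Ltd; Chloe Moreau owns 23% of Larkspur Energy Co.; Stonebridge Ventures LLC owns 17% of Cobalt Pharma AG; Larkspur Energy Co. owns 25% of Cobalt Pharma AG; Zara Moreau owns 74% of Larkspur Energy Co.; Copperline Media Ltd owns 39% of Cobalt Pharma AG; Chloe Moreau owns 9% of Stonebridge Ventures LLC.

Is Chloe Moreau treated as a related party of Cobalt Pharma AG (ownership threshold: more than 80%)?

No

By sibling attribution (R3), Chloe Moreau is treated as also owning Zara Moreau's interest in Larkspur Energy Co, giving 23% + 74% = 97%.
By sibling attribution (R3), Chloe Moreau is treated as also owning Zara Moreau's interest in Copperline Media Ltd, giving 71% + 28% = 99%.
Chain via Stonebridge Ventures LLC (R1): 9% × 17% = 1.53% of Cobalt Pharma AG.
Chain via Larkspur Energy Co. (R1): 97% × 25% = 24.25% of Cobalt Pharma AG.
Chain via Copperline Media Ltd (R1): 99% × 39% = 38.61% of Cobalt Pharma AG.
Aggregating (R2): 1.53% + 24.25% + 38.61% = 64.39%.
64.39% does not exceed the 80% threshold, so Chloe is not a related party to Cobalt Pharma AG.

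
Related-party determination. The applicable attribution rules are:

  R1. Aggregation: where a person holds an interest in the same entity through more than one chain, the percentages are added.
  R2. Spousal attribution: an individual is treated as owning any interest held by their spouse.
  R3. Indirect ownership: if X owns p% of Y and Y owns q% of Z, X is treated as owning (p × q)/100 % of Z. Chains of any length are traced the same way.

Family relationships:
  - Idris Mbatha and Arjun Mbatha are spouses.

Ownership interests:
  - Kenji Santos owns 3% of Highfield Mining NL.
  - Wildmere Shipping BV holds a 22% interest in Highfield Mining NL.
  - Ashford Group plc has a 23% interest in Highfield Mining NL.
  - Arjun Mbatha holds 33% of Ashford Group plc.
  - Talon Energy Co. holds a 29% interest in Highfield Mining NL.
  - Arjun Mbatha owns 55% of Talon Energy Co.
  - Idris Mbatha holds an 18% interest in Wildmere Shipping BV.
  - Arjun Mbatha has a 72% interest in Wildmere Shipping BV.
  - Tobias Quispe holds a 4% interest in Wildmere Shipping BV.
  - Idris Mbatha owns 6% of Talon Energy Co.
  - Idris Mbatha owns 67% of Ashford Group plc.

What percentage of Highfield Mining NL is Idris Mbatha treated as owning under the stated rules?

60.49%

By spousal attribution (R2), Idris Mbatha is treated as also owning Arjun Mbatha's interest in Talon Energy Co, giving 6% + 55% = 61%.
By spousal attribution (R2), Idris Mbatha is treated as also owning Arjun Mbatha's interest in Wildmere Shipping BV, giving 18% + 72% = 90%.
By spousal attribution (R2), Idris Mbatha is treated as also owning Arjun Mbatha's interest in Ashford Group plc, giving 67% + 33% = 100%.
Chain via Talon Energy Co. (R3): 61% × 29% = 17.69% of Highfield Mining NL.
Chain via Wildmere Shipping BV (R3): 90% × 22% = 19.8% of Highfield Mining NL.
Chain via Ashford Group plc (R3): 100% × 23% = 23% of Highfield Mining NL.
Aggregating (R1): 17.69% + 19.8% + 23% = 60.49%.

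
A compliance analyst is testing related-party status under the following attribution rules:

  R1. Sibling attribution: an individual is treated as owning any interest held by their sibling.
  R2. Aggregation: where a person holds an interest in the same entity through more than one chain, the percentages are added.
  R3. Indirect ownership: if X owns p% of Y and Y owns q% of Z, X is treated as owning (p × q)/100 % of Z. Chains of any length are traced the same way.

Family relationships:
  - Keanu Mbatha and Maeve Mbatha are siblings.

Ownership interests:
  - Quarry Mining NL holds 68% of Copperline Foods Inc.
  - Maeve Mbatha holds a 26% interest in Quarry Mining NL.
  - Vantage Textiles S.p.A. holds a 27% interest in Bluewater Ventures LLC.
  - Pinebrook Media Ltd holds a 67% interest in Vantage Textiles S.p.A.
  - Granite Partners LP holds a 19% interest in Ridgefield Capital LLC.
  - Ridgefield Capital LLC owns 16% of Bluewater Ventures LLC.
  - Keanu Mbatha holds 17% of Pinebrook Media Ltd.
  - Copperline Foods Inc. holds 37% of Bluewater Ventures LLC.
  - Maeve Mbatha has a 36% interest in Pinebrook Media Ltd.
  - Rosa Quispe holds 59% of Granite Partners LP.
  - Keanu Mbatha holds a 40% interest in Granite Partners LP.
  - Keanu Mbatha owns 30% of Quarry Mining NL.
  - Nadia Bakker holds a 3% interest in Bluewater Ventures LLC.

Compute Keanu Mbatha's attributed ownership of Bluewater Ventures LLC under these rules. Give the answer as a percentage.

By sibling attribution (R1), Keanu Mbatha is treated as also owning Maeve Mbatha's interest in Pinebrook Media Ltd, giving 17% + 36% = 53%.
By sibling attribution (R1), Keanu Mbatha is treated as also owning Maeve Mbatha's interest in Quarry Mining NL, giving 30% + 26% = 56%.
Chain via Granite Partners LP → Ridgefield Capital LLC (R3): 40% × 19% × 16% = 1.216% of Bluewater Ventures LLC.
Chain via Pinebrook Media Ltd → Vantage Textiles S.p.A. (R3): 53% × 67% × 27% = 9.5877% of Bluewater Ventures LLC.
Chain via Quarry Mining NL → Copperline Foods Inc. (R3): 56% × 68% × 37% = 14.0896% of Bluewater Ventures LLC.
Aggregating (R2): 1.216% + 9.5877% + 14.0896% = 24.8933%.

24.8933%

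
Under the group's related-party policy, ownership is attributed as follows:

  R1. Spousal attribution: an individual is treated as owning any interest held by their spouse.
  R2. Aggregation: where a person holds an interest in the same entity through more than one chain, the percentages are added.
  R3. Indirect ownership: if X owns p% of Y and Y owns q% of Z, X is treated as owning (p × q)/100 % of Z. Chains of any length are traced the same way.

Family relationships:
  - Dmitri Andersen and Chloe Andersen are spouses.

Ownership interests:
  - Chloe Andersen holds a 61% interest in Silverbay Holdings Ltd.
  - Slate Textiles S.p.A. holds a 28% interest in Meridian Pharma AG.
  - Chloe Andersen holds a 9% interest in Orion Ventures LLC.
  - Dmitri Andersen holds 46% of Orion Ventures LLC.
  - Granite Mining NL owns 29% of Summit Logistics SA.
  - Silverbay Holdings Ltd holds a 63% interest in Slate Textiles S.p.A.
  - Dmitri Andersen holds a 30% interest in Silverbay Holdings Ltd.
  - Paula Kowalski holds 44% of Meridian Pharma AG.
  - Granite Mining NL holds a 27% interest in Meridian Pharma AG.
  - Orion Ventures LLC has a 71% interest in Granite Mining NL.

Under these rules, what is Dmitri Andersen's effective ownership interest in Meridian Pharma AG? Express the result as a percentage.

26.5959%

By spousal attribution (R1), Dmitri Andersen is treated as also owning Chloe Andersen's interest in Orion Ventures LLC, giving 46% + 9% = 55%.
By spousal attribution (R1), Dmitri Andersen is treated as also owning Chloe Andersen's interest in Silverbay Holdings Ltd, giving 30% + 61% = 91%.
Chain via Orion Ventures LLC → Granite Mining NL (R3): 55% × 71% × 27% = 10.5435% of Meridian Pharma AG.
Chain via Silverbay Holdings Ltd → Slate Textiles S.p.A. (R3): 91% × 63% × 28% = 16.0524% of Meridian Pharma AG.
Aggregating (R2): 10.5435% + 16.0524% = 26.5959%.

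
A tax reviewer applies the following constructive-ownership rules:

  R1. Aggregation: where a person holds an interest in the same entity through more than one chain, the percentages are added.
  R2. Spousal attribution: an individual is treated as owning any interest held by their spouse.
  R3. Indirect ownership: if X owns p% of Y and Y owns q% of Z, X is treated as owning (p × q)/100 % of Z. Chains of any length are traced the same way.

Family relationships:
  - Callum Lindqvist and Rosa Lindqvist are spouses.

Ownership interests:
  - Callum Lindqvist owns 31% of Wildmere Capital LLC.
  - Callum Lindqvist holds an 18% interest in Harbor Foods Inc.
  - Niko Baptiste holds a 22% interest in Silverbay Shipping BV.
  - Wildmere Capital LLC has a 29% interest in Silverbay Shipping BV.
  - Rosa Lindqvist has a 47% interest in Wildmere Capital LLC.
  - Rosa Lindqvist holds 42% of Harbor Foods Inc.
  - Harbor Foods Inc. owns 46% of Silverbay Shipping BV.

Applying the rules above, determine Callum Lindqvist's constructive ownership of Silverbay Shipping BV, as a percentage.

By spousal attribution (R2), Callum Lindqvist is treated as also owning Rosa Lindqvist's interest in Wildmere Capital LLC, giving 31% + 47% = 78%.
By spousal attribution (R2), Callum Lindqvist is treated as also owning Rosa Lindqvist's interest in Harbor Foods Inc, giving 18% + 42% = 60%.
Chain via Wildmere Capital LLC (R3): 78% × 29% = 22.62% of Silverbay Shipping BV.
Chain via Harbor Foods Inc. (R3): 60% × 46% = 27.6% of Silverbay Shipping BV.
Aggregating (R1): 22.62% + 27.6% = 50.22%.

50.22%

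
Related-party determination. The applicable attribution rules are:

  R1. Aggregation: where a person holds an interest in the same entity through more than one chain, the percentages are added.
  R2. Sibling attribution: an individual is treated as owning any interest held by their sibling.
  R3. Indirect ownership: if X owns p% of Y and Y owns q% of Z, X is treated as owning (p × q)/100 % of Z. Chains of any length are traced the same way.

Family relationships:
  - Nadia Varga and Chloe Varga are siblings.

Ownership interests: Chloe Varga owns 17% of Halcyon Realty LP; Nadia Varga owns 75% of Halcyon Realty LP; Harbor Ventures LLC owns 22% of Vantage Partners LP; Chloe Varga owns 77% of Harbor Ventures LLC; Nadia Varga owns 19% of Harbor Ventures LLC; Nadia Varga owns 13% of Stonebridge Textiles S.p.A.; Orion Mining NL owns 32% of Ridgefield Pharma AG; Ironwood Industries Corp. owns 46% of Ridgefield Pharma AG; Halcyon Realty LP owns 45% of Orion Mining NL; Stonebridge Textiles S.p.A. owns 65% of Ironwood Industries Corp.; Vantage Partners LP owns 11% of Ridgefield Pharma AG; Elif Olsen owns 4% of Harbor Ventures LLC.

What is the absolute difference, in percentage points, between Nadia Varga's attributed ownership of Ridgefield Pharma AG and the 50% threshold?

30.5418

By sibling attribution (R2), Nadia Varga is treated as also owning Chloe Varga's interest in Halcyon Realty LP, giving 75% + 17% = 92%.
By sibling attribution (R2), Nadia Varga is treated as also owning Chloe Varga's interest in Harbor Ventures LLC, giving 19% + 77% = 96%.
Chain via Halcyon Realty LP → Orion Mining NL (R3): 92% × 45% × 32% = 13.248% of Ridgefield Pharma AG.
Chain via Harbor Ventures LLC → Vantage Partners LP (R3): 96% × 22% × 11% = 2.3232% of Ridgefield Pharma AG.
Chain via Stonebridge Textiles S.p.A. → Ironwood Industries Corp. (R3): 13% × 65% × 46% = 3.887% of Ridgefield Pharma AG.
Aggregating (R1): 13.248% + 2.3232% + 3.887% = 19.4582%.
19.4582% falls short of the 50% threshold by 30.5418 percentage points.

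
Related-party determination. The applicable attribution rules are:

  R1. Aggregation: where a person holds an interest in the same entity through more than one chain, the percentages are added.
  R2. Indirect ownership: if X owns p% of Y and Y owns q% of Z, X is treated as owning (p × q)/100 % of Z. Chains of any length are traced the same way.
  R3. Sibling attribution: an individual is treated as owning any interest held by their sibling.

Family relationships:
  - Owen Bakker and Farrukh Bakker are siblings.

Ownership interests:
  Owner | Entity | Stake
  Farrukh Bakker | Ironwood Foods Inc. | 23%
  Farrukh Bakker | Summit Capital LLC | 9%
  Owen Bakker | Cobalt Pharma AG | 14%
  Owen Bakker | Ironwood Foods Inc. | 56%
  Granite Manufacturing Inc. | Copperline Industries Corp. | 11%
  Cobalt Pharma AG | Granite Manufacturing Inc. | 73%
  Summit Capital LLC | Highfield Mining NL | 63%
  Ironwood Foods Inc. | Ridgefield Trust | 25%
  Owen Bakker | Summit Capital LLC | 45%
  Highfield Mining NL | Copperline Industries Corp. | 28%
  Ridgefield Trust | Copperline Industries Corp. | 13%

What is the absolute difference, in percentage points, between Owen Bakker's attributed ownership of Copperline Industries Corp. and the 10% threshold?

By sibling attribution (R3), Owen Bakker is treated as also owning Farrukh Bakker's interest in Ironwood Foods Inc, giving 56% + 23% = 79%.
By sibling attribution (R3), Owen Bakker is treated as also owning Farrukh Bakker's interest in Summit Capital LLC, giving 45% + 9% = 54%.
Chain via Ironwood Foods Inc. → Ridgefield Trust (R2): 79% × 25% × 13% = 2.5675% of Copperline Industries Corp.
Chain via Summit Capital LLC → Highfield Mining NL (R2): 54% × 63% × 28% = 9.5256% of Copperline Industries Corp.
Chain via Cobalt Pharma AG → Granite Manufacturing Inc. (R2): 14% × 73% × 11% = 1.1242% of Copperline Industries Corp.
Aggregating (R1): 2.5675% + 9.5256% + 1.1242% = 13.2173%.
13.2173% exceeds the 10% threshold by 3.2173 percentage points.

3.2173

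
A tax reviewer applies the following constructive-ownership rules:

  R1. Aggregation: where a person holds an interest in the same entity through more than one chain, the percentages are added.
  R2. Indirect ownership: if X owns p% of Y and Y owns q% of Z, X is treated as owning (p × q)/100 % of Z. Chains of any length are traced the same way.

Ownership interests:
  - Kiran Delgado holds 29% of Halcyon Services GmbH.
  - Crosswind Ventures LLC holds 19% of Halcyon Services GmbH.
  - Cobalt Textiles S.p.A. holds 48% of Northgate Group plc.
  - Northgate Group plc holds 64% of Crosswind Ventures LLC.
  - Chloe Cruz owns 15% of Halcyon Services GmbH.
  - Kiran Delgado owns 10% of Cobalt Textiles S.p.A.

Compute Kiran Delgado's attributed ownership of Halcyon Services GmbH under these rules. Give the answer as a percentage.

29.58368%

Chain via Cobalt Textiles S.p.A. → Northgate Group plc → Crosswind Ventures LLC (R2): 10% × 48% × 64% × 19% = 0.58368% of Halcyon Services GmbH.
Direct interest in Halcyon Services GmbH: 29%.
Aggregating (R1): 0.58368% + 29% = 29.58368%.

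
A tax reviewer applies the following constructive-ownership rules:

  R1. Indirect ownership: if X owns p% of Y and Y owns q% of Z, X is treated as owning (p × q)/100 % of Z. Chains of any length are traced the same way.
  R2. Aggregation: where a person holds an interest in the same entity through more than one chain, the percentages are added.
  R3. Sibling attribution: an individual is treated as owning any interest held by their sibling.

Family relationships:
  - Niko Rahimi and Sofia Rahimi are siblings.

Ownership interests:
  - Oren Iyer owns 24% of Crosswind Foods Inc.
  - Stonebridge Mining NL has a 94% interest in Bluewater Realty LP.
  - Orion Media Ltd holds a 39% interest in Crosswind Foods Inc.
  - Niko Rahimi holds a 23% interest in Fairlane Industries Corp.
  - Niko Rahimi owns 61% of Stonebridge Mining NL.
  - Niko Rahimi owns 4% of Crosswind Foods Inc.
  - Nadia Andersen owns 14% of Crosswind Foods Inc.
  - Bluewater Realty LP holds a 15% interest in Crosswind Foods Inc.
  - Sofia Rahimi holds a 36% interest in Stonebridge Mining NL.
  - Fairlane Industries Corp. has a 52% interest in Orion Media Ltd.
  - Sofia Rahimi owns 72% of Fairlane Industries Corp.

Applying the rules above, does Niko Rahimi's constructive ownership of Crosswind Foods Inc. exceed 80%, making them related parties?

By sibling attribution (R3), Niko Rahimi is treated as also owning Sofia Rahimi's interest in Stonebridge Mining NL, giving 61% + 36% = 97%.
By sibling attribution (R3), Niko Rahimi is treated as also owning Sofia Rahimi's interest in Fairlane Industries Corp, giving 23% + 72% = 95%.
Chain via Stonebridge Mining NL → Bluewater Realty LP (R1): 97% × 94% × 15% = 13.677% of Crosswind Foods Inc.
Chain via Fairlane Industries Corp. → Orion Media Ltd (R1): 95% × 52% × 39% = 19.266% of Crosswind Foods Inc.
Direct interest in Crosswind Foods Inc: 4%.
Aggregating (R2): 13.677% + 19.266% + 4% = 36.943%.
36.943% does not exceed the 80% threshold, so Niko is not a related party to Crosswind Foods Inc.

No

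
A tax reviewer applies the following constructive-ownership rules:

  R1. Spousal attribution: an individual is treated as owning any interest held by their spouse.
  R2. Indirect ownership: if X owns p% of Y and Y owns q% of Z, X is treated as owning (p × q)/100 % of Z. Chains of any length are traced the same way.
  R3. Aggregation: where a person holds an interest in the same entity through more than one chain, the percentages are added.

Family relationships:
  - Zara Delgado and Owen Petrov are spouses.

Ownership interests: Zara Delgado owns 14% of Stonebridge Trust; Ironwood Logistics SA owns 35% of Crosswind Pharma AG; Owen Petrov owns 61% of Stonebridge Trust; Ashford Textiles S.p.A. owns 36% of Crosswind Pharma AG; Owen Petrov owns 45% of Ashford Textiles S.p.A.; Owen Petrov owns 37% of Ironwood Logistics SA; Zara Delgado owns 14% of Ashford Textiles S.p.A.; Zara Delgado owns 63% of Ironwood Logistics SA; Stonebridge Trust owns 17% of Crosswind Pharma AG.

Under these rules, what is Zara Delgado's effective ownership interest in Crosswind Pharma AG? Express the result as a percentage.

68.99%

By spousal attribution (R1), Zara Delgado is treated as also owning Owen Petrov's interest in Ashford Textiles S.p.A, giving 14% + 45% = 59%.
By spousal attribution (R1), Zara Delgado is treated as also owning Owen Petrov's interest in Ironwood Logistics SA, giving 63% + 37% = 100%.
By spousal attribution (R1), Zara Delgado is treated as also owning Owen Petrov's interest in Stonebridge Trust, giving 14% + 61% = 75%.
Chain via Ashford Textiles S.p.A. (R2): 59% × 36% = 21.24% of Crosswind Pharma AG.
Chain via Ironwood Logistics SA (R2): 100% × 35% = 35% of Crosswind Pharma AG.
Chain via Stonebridge Trust (R2): 75% × 17% = 12.75% of Crosswind Pharma AG.
Aggregating (R3): 21.24% + 35% + 12.75% = 68.99%.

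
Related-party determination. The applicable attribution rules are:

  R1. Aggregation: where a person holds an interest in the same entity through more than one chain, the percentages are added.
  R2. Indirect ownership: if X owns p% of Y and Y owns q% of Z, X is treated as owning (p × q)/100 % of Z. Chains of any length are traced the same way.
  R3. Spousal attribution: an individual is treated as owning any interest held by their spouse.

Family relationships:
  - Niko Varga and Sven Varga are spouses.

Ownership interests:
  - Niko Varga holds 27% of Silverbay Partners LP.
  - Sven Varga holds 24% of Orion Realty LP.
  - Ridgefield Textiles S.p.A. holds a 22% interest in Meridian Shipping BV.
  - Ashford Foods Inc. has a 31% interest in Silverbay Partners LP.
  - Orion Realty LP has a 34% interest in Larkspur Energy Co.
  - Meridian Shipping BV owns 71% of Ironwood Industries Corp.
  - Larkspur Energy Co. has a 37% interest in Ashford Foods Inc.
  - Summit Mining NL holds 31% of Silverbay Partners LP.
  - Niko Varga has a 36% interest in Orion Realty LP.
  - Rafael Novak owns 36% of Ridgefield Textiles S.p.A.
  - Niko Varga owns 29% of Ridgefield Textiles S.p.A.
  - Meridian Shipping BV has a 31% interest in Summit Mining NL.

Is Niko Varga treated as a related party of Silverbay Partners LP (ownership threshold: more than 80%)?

No

By spousal attribution (R3), Niko Varga is treated as also owning Sven Varga's interest in Orion Realty LP, giving 36% + 24% = 60%.
Chain via Ridgefield Textiles S.p.A. → Meridian Shipping BV → Summit Mining NL (R2): 29% × 22% × 31% × 31% = 0.613118% of Silverbay Partners LP.
Chain via Orion Realty LP → Larkspur Energy Co. → Ashford Foods Inc. (R2): 60% × 34% × 37% × 31% = 2.33988% of Silverbay Partners LP.
Direct interest in Silverbay Partners LP: 27%.
Aggregating (R1): 0.613118% + 2.33988% + 27% = 29.952998%.
29.952998% does not exceed the 80% threshold, so Niko is not a related party to Silverbay Partners LP.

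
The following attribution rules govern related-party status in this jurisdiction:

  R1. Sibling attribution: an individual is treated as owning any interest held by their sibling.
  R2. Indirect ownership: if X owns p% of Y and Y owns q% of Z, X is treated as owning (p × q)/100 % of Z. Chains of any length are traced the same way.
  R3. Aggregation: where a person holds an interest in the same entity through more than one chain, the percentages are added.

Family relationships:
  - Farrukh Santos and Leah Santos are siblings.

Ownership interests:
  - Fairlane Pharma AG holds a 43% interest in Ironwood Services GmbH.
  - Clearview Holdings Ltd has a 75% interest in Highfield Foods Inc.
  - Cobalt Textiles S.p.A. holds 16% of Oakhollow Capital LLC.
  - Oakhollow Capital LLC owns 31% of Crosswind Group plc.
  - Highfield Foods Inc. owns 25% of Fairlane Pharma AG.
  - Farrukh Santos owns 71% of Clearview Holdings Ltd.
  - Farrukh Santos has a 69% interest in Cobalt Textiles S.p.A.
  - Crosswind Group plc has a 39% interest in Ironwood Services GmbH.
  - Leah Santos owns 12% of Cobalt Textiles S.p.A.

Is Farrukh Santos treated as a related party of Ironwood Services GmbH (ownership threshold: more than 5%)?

By sibling attribution (R1), Farrukh Santos is treated as also owning Leah Santos's interest in Cobalt Textiles S.p.A, giving 69% + 12% = 81%.
Chain via Clearview Holdings Ltd → Highfield Foods Inc. → Fairlane Pharma AG (R2): 71% × 75% × 25% × 43% = 5.724375% of Ironwood Services GmbH.
Chain via Cobalt Textiles S.p.A. → Oakhollow Capital LLC → Crosswind Group plc (R2): 81% × 16% × 31% × 39% = 1.566864% of Ironwood Services GmbH.
Aggregating (R3): 5.724375% + 1.566864% = 7.291239%.
7.291239% exceeds the 5% threshold, so Farrukh is a related party to Ironwood Services GmbH.

Yes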